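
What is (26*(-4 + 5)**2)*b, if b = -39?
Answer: -1014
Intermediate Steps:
(26*(-4 + 5)**2)*b = (26*(-4 + 5)**2)*(-39) = (26*1**2)*(-39) = (26*1)*(-39) = 26*(-39) = -1014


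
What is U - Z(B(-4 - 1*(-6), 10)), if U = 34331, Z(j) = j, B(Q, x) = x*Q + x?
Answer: 34301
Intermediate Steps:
B(Q, x) = x + Q*x (B(Q, x) = Q*x + x = x + Q*x)
U - Z(B(-4 - 1*(-6), 10)) = 34331 - 10*(1 + (-4 - 1*(-6))) = 34331 - 10*(1 + (-4 + 6)) = 34331 - 10*(1 + 2) = 34331 - 10*3 = 34331 - 1*30 = 34331 - 30 = 34301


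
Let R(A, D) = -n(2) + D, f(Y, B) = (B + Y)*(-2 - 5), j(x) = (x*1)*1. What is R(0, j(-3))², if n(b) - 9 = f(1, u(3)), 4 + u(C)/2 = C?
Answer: 361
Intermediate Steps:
j(x) = x (j(x) = x*1 = x)
u(C) = -8 + 2*C
f(Y, B) = -7*B - 7*Y (f(Y, B) = (B + Y)*(-7) = -7*B - 7*Y)
n(b) = 16 (n(b) = 9 + (-7*(-8 + 2*3) - 7*1) = 9 + (-7*(-8 + 6) - 7) = 9 + (-7*(-2) - 7) = 9 + (14 - 7) = 9 + 7 = 16)
R(A, D) = -16 + D (R(A, D) = -1*16 + D = -16 + D)
R(0, j(-3))² = (-16 - 3)² = (-19)² = 361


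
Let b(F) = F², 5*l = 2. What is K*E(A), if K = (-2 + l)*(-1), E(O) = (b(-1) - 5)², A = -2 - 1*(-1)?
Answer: 128/5 ≈ 25.600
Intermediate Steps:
l = ⅖ (l = (⅕)*2 = ⅖ ≈ 0.40000)
A = -1 (A = -2 + 1 = -1)
E(O) = 16 (E(O) = ((-1)² - 5)² = (1 - 5)² = (-4)² = 16)
K = 8/5 (K = (-2 + ⅖)*(-1) = -8/5*(-1) = 8/5 ≈ 1.6000)
K*E(A) = (8/5)*16 = 128/5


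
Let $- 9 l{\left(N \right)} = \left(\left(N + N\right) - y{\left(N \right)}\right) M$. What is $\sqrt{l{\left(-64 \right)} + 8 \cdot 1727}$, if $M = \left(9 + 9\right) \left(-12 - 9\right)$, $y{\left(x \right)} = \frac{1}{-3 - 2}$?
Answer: $\frac{\sqrt{211210}}{5} \approx 91.915$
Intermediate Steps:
$y{\left(x \right)} = - \frac{1}{5}$ ($y{\left(x \right)} = \frac{1}{-5} = - \frac{1}{5}$)
$M = -378$ ($M = 18 \left(-21\right) = -378$)
$l{\left(N \right)} = \frac{42}{5} + 84 N$ ($l{\left(N \right)} = - \frac{\left(\left(N + N\right) - - \frac{1}{5}\right) \left(-378\right)}{9} = - \frac{\left(2 N + \frac{1}{5}\right) \left(-378\right)}{9} = - \frac{\left(\frac{1}{5} + 2 N\right) \left(-378\right)}{9} = - \frac{- \frac{378}{5} - 756 N}{9} = \frac{42}{5} + 84 N$)
$\sqrt{l{\left(-64 \right)} + 8 \cdot 1727} = \sqrt{\left(\frac{42}{5} + 84 \left(-64\right)\right) + 8 \cdot 1727} = \sqrt{\left(\frac{42}{5} - 5376\right) + 13816} = \sqrt{- \frac{26838}{5} + 13816} = \sqrt{\frac{42242}{5}} = \frac{\sqrt{211210}}{5}$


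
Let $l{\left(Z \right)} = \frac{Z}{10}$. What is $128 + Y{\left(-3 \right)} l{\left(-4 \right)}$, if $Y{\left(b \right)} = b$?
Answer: $\frac{646}{5} \approx 129.2$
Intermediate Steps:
$l{\left(Z \right)} = \frac{Z}{10}$ ($l{\left(Z \right)} = Z \frac{1}{10} = \frac{Z}{10}$)
$128 + Y{\left(-3 \right)} l{\left(-4 \right)} = 128 - 3 \cdot \frac{1}{10} \left(-4\right) = 128 - - \frac{6}{5} = 128 + \frac{6}{5} = \frac{646}{5}$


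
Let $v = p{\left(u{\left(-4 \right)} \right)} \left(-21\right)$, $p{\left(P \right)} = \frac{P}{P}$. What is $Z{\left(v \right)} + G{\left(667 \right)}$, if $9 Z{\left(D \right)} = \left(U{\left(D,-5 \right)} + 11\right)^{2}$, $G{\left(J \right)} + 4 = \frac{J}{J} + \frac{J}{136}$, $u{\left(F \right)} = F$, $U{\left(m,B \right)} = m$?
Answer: $\frac{15931}{1224} \approx 13.016$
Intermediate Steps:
$p{\left(P \right)} = 1$
$v = -21$ ($v = 1 \left(-21\right) = -21$)
$G{\left(J \right)} = -3 + \frac{J}{136}$ ($G{\left(J \right)} = -4 + \left(\frac{J}{J} + \frac{J}{136}\right) = -4 + \left(1 + J \frac{1}{136}\right) = -4 + \left(1 + \frac{J}{136}\right) = -3 + \frac{J}{136}$)
$Z{\left(D \right)} = \frac{\left(11 + D\right)^{2}}{9}$ ($Z{\left(D \right)} = \frac{\left(D + 11\right)^{2}}{9} = \frac{\left(11 + D\right)^{2}}{9}$)
$Z{\left(v \right)} + G{\left(667 \right)} = \frac{\left(11 - 21\right)^{2}}{9} + \left(-3 + \frac{1}{136} \cdot 667\right) = \frac{\left(-10\right)^{2}}{9} + \left(-3 + \frac{667}{136}\right) = \frac{1}{9} \cdot 100 + \frac{259}{136} = \frac{100}{9} + \frac{259}{136} = \frac{15931}{1224}$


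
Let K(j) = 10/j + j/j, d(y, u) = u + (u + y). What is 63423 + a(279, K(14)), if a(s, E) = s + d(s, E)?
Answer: 447891/7 ≈ 63984.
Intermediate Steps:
d(y, u) = y + 2*u
K(j) = 1 + 10/j (K(j) = 10/j + 1 = 1 + 10/j)
a(s, E) = 2*E + 2*s (a(s, E) = s + (s + 2*E) = 2*E + 2*s)
63423 + a(279, K(14)) = 63423 + (2*((10 + 14)/14) + 2*279) = 63423 + (2*((1/14)*24) + 558) = 63423 + (2*(12/7) + 558) = 63423 + (24/7 + 558) = 63423 + 3930/7 = 447891/7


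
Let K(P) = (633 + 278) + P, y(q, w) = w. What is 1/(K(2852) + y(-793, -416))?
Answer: 1/3347 ≈ 0.00029877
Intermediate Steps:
K(P) = 911 + P
1/(K(2852) + y(-793, -416)) = 1/((911 + 2852) - 416) = 1/(3763 - 416) = 1/3347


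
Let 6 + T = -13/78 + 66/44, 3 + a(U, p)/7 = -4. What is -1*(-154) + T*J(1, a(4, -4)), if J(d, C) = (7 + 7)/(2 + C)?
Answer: 21910/141 ≈ 155.39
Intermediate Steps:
a(U, p) = -49 (a(U, p) = -21 + 7*(-4) = -21 - 28 = -49)
J(d, C) = 14/(2 + C)
T = -14/3 (T = -6 + (-13/78 + 66/44) = -6 + (-13*1/78 + 66*(1/44)) = -6 + (-⅙ + 3/2) = -6 + 4/3 = -14/3 ≈ -4.6667)
-1*(-154) + T*J(1, a(4, -4)) = -1*(-154) - 196/(3*(2 - 49)) = 154 - 196/(3*(-47)) = 154 - 196*(-1)/(3*47) = 154 - 14/3*(-14/47) = 154 + 196/141 = 21910/141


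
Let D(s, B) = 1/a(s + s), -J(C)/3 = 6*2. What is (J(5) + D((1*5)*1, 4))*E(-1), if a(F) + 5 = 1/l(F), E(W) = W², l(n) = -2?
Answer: -398/11 ≈ -36.182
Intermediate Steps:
a(F) = -11/2 (a(F) = -5 + 1/(-2) = -5 - ½ = -11/2)
J(C) = -36 (J(C) = -18*2 = -3*12 = -36)
D(s, B) = -2/11 (D(s, B) = 1/(-11/2) = -2/11)
(J(5) + D((1*5)*1, 4))*E(-1) = (-36 - 2/11)*(-1)² = -398/11*1 = -398/11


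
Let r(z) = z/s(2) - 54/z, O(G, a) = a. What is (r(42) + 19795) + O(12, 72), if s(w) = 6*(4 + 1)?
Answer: 695349/35 ≈ 19867.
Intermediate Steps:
s(w) = 30 (s(w) = 6*5 = 30)
r(z) = -54/z + z/30 (r(z) = z/30 - 54/z = -54/z + z/30)
(r(42) + 19795) + O(12, 72) = ((-54/42 + (1/30)*42) + 19795) + 72 = ((-54*1/42 + 7/5) + 19795) + 72 = ((-9/7 + 7/5) + 19795) + 72 = (4/35 + 19795) + 72 = 692829/35 + 72 = 695349/35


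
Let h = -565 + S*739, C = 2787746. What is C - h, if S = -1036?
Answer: 3553915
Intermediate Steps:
h = -766169 (h = -565 - 1036*739 = -565 - 765604 = -766169)
C - h = 2787746 - 1*(-766169) = 2787746 + 766169 = 3553915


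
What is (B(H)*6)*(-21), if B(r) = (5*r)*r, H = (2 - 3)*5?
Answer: -15750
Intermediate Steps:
H = -5 (H = -1*5 = -5)
B(r) = 5*r²
(B(H)*6)*(-21) = ((5*(-5)²)*6)*(-21) = ((5*25)*6)*(-21) = (125*6)*(-21) = 750*(-21) = -15750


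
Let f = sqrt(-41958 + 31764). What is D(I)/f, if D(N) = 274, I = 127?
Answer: -137*I*sqrt(10194)/5097 ≈ -2.7138*I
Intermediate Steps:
f = I*sqrt(10194) (f = sqrt(-10194) = I*sqrt(10194) ≈ 100.97*I)
D(I)/f = 274/((I*sqrt(10194))) = 274*(-I*sqrt(10194)/10194) = -137*I*sqrt(10194)/5097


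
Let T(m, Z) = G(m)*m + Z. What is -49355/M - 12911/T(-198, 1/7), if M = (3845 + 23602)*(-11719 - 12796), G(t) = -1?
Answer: -12162257884580/186652253067 ≈ -65.160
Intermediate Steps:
T(m, Z) = Z - m (T(m, Z) = -m + Z = Z - m)
M = -672863205 (M = 27447*(-24515) = -672863205)
-49355/M - 12911/T(-198, 1/7) = -49355/(-672863205) - 12911/(1/7 - 1*(-198)) = -49355*(-1/672863205) - 12911/(⅐ + 198) = 9871/134572641 - 12911/1387/7 = 9871/134572641 - 12911*7/1387 = 9871/134572641 - 90377/1387 = -12162257884580/186652253067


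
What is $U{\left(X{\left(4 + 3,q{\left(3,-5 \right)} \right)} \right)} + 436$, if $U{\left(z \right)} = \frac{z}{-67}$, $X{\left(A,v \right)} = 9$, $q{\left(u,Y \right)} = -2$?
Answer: $\frac{29203}{67} \approx 435.87$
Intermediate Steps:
$U{\left(z \right)} = - \frac{z}{67}$ ($U{\left(z \right)} = z \left(- \frac{1}{67}\right) = - \frac{z}{67}$)
$U{\left(X{\left(4 + 3,q{\left(3,-5 \right)} \right)} \right)} + 436 = \left(- \frac{1}{67}\right) 9 + 436 = - \frac{9}{67} + 436 = \frac{29203}{67}$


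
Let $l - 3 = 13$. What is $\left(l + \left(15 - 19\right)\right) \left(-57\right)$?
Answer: $-684$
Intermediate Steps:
$l = 16$ ($l = 3 + 13 = 16$)
$\left(l + \left(15 - 19\right)\right) \left(-57\right) = \left(16 + \left(15 - 19\right)\right) \left(-57\right) = \left(16 - 4\right) \left(-57\right) = 12 \left(-57\right) = -684$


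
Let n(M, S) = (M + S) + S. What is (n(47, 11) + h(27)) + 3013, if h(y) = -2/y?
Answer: 83212/27 ≈ 3081.9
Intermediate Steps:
n(M, S) = M + 2*S
(n(47, 11) + h(27)) + 3013 = ((47 + 2*11) - 2/27) + 3013 = ((47 + 22) - 2*1/27) + 3013 = (69 - 2/27) + 3013 = 1861/27 + 3013 = 83212/27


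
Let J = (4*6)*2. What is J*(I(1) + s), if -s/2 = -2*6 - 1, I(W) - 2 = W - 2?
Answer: 1296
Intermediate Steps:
I(W) = W (I(W) = 2 + (W - 2) = 2 + (-2 + W) = W)
J = 48 (J = 24*2 = 48)
s = 26 (s = -2*(-2*6 - 1) = -2*(-12 - 1) = -2*(-13) = 26)
J*(I(1) + s) = 48*(1 + 26) = 48*27 = 1296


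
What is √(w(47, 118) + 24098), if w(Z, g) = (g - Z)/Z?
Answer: 3*√5915091/47 ≈ 155.24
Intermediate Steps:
w(Z, g) = (g - Z)/Z
√(w(47, 118) + 24098) = √((118 - 1*47)/47 + 24098) = √((118 - 47)/47 + 24098) = √((1/47)*71 + 24098) = √(71/47 + 24098) = √(1132677/47) = 3*√5915091/47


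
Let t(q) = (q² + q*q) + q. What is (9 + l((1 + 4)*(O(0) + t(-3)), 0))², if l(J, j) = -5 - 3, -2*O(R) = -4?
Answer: 1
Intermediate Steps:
t(q) = q + 2*q² (t(q) = (q² + q²) + q = 2*q² + q = q + 2*q²)
O(R) = 2 (O(R) = -½*(-4) = 2)
l(J, j) = -8
(9 + l((1 + 4)*(O(0) + t(-3)), 0))² = (9 - 8)² = 1² = 1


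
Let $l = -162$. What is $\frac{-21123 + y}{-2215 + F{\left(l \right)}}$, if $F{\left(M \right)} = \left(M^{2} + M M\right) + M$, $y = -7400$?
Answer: $- \frac{28523}{50111} \approx -0.5692$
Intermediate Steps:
$F{\left(M \right)} = M + 2 M^{2}$ ($F{\left(M \right)} = \left(M^{2} + M^{2}\right) + M = 2 M^{2} + M = M + 2 M^{2}$)
$\frac{-21123 + y}{-2215 + F{\left(l \right)}} = \frac{-21123 - 7400}{-2215 - 162 \left(1 + 2 \left(-162\right)\right)} = - \frac{28523}{-2215 - 162 \left(1 - 324\right)} = - \frac{28523}{-2215 - -52326} = - \frac{28523}{-2215 + 52326} = - \frac{28523}{50111}$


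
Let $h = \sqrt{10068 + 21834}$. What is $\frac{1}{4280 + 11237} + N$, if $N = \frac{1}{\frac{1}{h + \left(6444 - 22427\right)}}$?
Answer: $- \frac{248008210}{15517} + \sqrt{31902} \approx -15804.0$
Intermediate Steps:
$h = \sqrt{31902} \approx 178.61$
$N = -15983 + \sqrt{31902}$ ($N = \frac{1}{\frac{1}{\sqrt{31902} + \left(6444 - 22427\right)}} = \frac{1}{\frac{1}{\sqrt{31902} - 15983}} = \frac{1}{\frac{1}{-15983 + \sqrt{31902}}} = -15983 + \sqrt{31902} \approx -15804.0$)
$\frac{1}{4280 + 11237} + N = \frac{1}{4280 + 11237} - \left(15983 - \sqrt{31902}\right) = \frac{1}{15517} - \left(15983 - \sqrt{31902}\right) = - \frac{248008210}{15517} + \sqrt{31902}$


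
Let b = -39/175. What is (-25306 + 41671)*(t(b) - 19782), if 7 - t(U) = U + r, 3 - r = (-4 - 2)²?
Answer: -11307596403/35 ≈ -3.2307e+8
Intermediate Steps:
b = -39/175 (b = -39*1/175 = -39/175 ≈ -0.22286)
r = -33 (r = 3 - (-4 - 2)² = 3 - 1*(-6)² = 3 - 1*36 = 3 - 36 = -33)
t(U) = 40 - U (t(U) = 7 - (U - 33) = 7 - (-33 + U) = 7 + (33 - U) = 40 - U)
(-25306 + 41671)*(t(b) - 19782) = (-25306 + 41671)*((40 - 1*(-39/175)) - 19782) = 16365*((40 + 39/175) - 19782) = 16365*(7039/175 - 19782) = 16365*(-3454811/175) = -11307596403/35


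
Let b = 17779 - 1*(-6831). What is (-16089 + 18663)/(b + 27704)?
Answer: 429/8719 ≈ 0.049203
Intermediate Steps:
b = 24610 (b = 17779 + 6831 = 24610)
(-16089 + 18663)/(b + 27704) = (-16089 + 18663)/(24610 + 27704) = 2574/52314 = 2574*(1/52314) = 429/8719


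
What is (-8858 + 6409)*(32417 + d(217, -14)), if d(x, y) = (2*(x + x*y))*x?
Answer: 2918955753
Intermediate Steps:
d(x, y) = x*(2*x + 2*x*y) (d(x, y) = (2*x + 2*x*y)*x = x*(2*x + 2*x*y))
(-8858 + 6409)*(32417 + d(217, -14)) = (-8858 + 6409)*(32417 + 2*217²*(1 - 14)) = -2449*(32417 + 2*47089*(-13)) = -2449*(32417 - 1224314) = -2449*(-1191897) = 2918955753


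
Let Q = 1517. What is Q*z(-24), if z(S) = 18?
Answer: 27306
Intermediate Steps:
Q*z(-24) = 1517*18 = 27306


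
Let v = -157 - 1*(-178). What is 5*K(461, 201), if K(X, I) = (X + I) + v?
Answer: 3415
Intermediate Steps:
v = 21 (v = -157 + 178 = 21)
K(X, I) = 21 + I + X (K(X, I) = (X + I) + 21 = (I + X) + 21 = 21 + I + X)
5*K(461, 201) = 5*(21 + 201 + 461) = 5*683 = 3415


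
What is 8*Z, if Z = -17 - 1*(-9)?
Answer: -64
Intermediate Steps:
Z = -8 (Z = -17 + 9 = -8)
8*Z = 8*(-8) = -64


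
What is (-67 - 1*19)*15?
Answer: -1290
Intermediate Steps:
(-67 - 1*19)*15 = (-67 - 19)*15 = -86*15 = -1290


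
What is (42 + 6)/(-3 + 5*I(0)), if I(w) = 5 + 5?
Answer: 48/47 ≈ 1.0213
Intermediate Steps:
I(w) = 10
(42 + 6)/(-3 + 5*I(0)) = (42 + 6)/(-3 + 5*10) = 48/(-3 + 50) = 48/47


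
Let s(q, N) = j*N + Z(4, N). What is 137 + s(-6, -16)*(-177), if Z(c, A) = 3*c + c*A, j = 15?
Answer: 51821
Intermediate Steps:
Z(c, A) = 3*c + A*c
s(q, N) = 12 + 19*N (s(q, N) = 15*N + 4*(3 + N) = 15*N + (12 + 4*N) = 12 + 19*N)
137 + s(-6, -16)*(-177) = 137 + (12 + 19*(-16))*(-177) = 137 + (12 - 304)*(-177) = 137 - 292*(-177) = 137 + 51684 = 51821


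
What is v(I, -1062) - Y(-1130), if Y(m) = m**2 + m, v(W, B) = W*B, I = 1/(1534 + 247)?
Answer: -2272147432/1781 ≈ -1.2758e+6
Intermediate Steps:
I = 1/1781 ≈ 0.00056148
v(W, B) = B*W
Y(m) = m + m**2
v(I, -1062) - Y(-1130) = -1062*1/1781 - (-1130)*(1 - 1130) = -1062/1781 - (-1130)*(-1129) = -1062/1781 - 1*1275770 = -1062/1781 - 1275770 = -2272147432/1781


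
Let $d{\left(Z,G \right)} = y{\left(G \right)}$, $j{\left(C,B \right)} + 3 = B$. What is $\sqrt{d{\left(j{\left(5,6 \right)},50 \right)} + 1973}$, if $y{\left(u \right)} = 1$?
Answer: $\sqrt{1974} \approx 44.43$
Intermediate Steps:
$j{\left(C,B \right)} = -3 + B$
$d{\left(Z,G \right)} = 1$
$\sqrt{d{\left(j{\left(5,6 \right)},50 \right)} + 1973} = \sqrt{1 + 1973} = \sqrt{1974}$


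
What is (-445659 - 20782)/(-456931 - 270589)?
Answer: 466441/727520 ≈ 0.64114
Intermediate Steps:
(-445659 - 20782)/(-456931 - 270589) = -466441/(-727520) = -466441*(-1/727520) = 466441/727520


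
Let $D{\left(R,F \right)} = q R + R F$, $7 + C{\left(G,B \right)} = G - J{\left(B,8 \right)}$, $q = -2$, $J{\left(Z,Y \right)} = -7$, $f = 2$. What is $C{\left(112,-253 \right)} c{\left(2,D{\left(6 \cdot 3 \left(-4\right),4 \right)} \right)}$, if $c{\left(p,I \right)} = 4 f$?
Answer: $896$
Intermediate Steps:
$C{\left(G,B \right)} = G$ ($C{\left(G,B \right)} = -7 + \left(G - -7\right) = -7 + \left(G + 7\right) = -7 + \left(7 + G\right) = G$)
$D{\left(R,F \right)} = - 2 R + F R$ ($D{\left(R,F \right)} = - 2 R + R F = - 2 R + F R$)
$c{\left(p,I \right)} = 8$ ($c{\left(p,I \right)} = 4 \cdot 2 = 8$)
$C{\left(112,-253 \right)} c{\left(2,D{\left(6 \cdot 3 \left(-4\right),4 \right)} \right)} = 112 \cdot 8 = 896$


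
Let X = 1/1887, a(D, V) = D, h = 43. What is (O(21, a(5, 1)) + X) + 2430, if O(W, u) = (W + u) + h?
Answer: 4715614/1887 ≈ 2499.0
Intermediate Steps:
X = 1/1887 ≈ 0.00052994
O(W, u) = 43 + W + u (O(W, u) = (W + u) + 43 = 43 + W + u)
(O(21, a(5, 1)) + X) + 2430 = ((43 + 21 + 5) + 1/1887) + 2430 = (69 + 1/1887) + 2430 = 130204/1887 + 2430 = 4715614/1887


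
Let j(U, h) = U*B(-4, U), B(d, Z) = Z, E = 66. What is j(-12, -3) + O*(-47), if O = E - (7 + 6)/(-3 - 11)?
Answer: -42023/14 ≈ -3001.6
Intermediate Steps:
j(U, h) = U² (j(U, h) = U*U = U²)
O = 937/14 (O = 66 - (7 + 6)/(-3 - 11) = 66 - 13/(-14) = 66 - 13*(-1)/14 = 66 - 1*(-13/14) = 66 + 13/14 = 937/14 ≈ 66.929)
j(-12, -3) + O*(-47) = (-12)² + (937/14)*(-47) = 144 - 44039/14 = -42023/14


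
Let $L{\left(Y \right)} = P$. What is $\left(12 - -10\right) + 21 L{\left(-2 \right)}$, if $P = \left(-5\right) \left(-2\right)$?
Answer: $232$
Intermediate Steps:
$P = 10$
$L{\left(Y \right)} = 10$
$\left(12 - -10\right) + 21 L{\left(-2 \right)} = \left(12 - -10\right) + 21 \cdot 10 = \left(12 + 10\right) + 210 = 22 + 210 = 232$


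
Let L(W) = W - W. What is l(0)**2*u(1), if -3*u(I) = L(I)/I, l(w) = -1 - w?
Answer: 0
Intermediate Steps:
L(W) = 0
u(I) = 0 (u(I) = -0/I = -1/3*0 = 0)
l(0)**2*u(1) = (-1 - 1*0)**2*0 = (-1 + 0)**2*0 = (-1)**2*0 = 1*0 = 0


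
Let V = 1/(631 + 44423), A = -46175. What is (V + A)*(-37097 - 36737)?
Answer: 76800962031733/22527 ≈ 3.4093e+9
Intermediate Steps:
V = 1/45054 ≈ 2.2196e-5
(V + A)*(-37097 - 36737) = (1/45054 - 46175)*(-37097 - 36737) = -2080368449/45054*(-73834) = 76800962031733/22527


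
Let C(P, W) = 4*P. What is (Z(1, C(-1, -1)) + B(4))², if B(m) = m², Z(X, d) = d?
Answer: 144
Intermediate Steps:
(Z(1, C(-1, -1)) + B(4))² = (4*(-1) + 4²)² = (-4 + 16)² = 12² = 144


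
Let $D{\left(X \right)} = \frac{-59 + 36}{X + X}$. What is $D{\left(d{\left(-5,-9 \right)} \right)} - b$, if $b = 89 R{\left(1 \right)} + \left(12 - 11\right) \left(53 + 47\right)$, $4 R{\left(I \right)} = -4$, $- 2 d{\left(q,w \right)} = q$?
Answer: $- \frac{78}{5} \approx -15.6$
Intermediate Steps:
$d{\left(q,w \right)} = - \frac{q}{2}$
$R{\left(I \right)} = -1$ ($R{\left(I \right)} = \frac{1}{4} \left(-4\right) = -1$)
$D{\left(X \right)} = - \frac{23}{2 X}$
$b = 11$ ($b = 89 \left(-1\right) + \left(12 - 11\right) \left(53 + 47\right) = -89 + 1 \cdot 100 = -89 + 100 = 11$)
$D{\left(d{\left(-5,-9 \right)} \right)} - b = - \frac{23}{2 \left(\left(- \frac{1}{2}\right) \left(-5\right)\right)} - 11 = - \frac{23}{2 \cdot \frac{5}{2}} - 11 = \left(- \frac{23}{2}\right) \frac{2}{5} - 11 = - \frac{23}{5} - 11 = - \frac{78}{5}$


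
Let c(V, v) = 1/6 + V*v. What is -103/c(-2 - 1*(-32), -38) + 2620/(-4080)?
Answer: -769837/1395156 ≈ -0.55179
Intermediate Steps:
c(V, v) = ⅙ + V*v
-103/c(-2 - 1*(-32), -38) + 2620/(-4080) = -103/(⅙ + (-2 - 1*(-32))*(-38)) + 2620/(-4080) = -103/(⅙ + (-2 + 32)*(-38)) + 2620*(-1/4080) = -103/(⅙ + 30*(-38)) - 131/204 = -103/(⅙ - 1140) - 131/204 = -103/(-6839/6) - 131/204 = -103*(-6/6839) - 131/204 = 618/6839 - 131/204 = -769837/1395156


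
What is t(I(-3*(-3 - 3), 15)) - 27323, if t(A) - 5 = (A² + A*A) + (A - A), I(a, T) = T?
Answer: -26868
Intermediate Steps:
t(A) = 5 + 2*A² (t(A) = 5 + ((A² + A*A) + (A - A)) = 5 + ((A² + A²) + 0) = 5 + (2*A² + 0) = 5 + 2*A²)
t(I(-3*(-3 - 3), 15)) - 27323 = (5 + 2*15²) - 27323 = (5 + 2*225) - 27323 = (5 + 450) - 27323 = 455 - 27323 = -26868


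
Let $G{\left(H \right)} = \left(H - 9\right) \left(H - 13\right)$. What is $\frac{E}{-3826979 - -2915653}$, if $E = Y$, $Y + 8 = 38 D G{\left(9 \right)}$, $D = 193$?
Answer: $\frac{4}{455663} \approx 8.7784 \cdot 10^{-6}$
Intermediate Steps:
$G{\left(H \right)} = \left(-13 + H\right) \left(-9 + H\right)$ ($G{\left(H \right)} = \left(-9 + H\right) \left(-13 + H\right) = \left(-13 + H\right) \left(-9 + H\right)$)
$Y = -8$ ($Y = -8 + 38 \cdot 193 \left(117 + 9^{2} - 198\right) = -8 + 7334 \left(117 + 81 - 198\right) = -8 + 7334 \cdot 0 = -8 + 0 = -8$)
$E = -8$
$\frac{E}{-3826979 - -2915653} = - \frac{8}{-3826979 - -2915653} = - \frac{8}{-3826979 + 2915653} = - \frac{8}{-911326} = \left(-8\right) \left(- \frac{1}{911326}\right) = \frac{4}{455663}$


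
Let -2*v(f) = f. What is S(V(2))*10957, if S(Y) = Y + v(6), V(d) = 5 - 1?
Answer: 10957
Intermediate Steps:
V(d) = 4
v(f) = -f/2
S(Y) = -3 + Y (S(Y) = Y - ½*6 = Y - 3 = -3 + Y)
S(V(2))*10957 = (-3 + 4)*10957 = 1*10957 = 10957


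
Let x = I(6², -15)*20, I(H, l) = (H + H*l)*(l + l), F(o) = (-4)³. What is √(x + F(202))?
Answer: 16*√1181 ≈ 549.85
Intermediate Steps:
F(o) = -64
I(H, l) = 2*l*(H + H*l) (I(H, l) = (H + H*l)*(2*l) = 2*l*(H + H*l))
x = 302400 (x = (2*6²*(-15)*(1 - 15))*20 = (2*36*(-15)*(-14))*20 = 15120*20 = 302400)
√(x + F(202)) = √(302400 - 64) = √302336 = 16*√1181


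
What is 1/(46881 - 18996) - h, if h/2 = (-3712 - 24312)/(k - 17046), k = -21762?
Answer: -5919923/4099095 ≈ -1.4442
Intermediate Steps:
h = 7006/4851 (h = 2*((-3712 - 24312)/(-21762 - 17046)) = 2*(-28024/(-38808)) = 2*(-28024*(-1/38808)) = 2*(3503/4851) = 7006/4851 ≈ 1.4442)
1/(46881 - 18996) - h = 1/(46881 - 18996) - 1*7006/4851 = 1/27885 - 7006/4851 = -5919923/4099095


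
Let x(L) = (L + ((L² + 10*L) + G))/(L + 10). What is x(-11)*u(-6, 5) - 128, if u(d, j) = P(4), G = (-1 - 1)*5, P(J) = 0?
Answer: -128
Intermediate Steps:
G = -10 (G = -2*5 = -10)
u(d, j) = 0
x(L) = (-10 + L² + 11*L)/(10 + L) (x(L) = (L + ((L² + 10*L) - 10))/(L + 10) = (L + (-10 + L² + 10*L))/(10 + L) = (-10 + L² + 11*L)/(10 + L))
x(-11)*u(-6, 5) - 128 = ((-10 + (-11)² + 11*(-11))/(10 - 11))*0 - 128 = ((-10 + 121 - 121)/(-1))*0 - 128 = -1*(-10)*0 - 128 = 10*0 - 128 = 0 - 128 = -128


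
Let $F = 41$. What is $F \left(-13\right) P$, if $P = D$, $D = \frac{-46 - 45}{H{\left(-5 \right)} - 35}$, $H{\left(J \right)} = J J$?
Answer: $- \frac{48503}{10} \approx -4850.3$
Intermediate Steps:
$H{\left(J \right)} = J^{2}$
$D = \frac{91}{10}$ ($D = \frac{-46 - 45}{\left(-5\right)^{2} - 35} = - \frac{91}{25 - 35} = - \frac{91}{-10} = \left(-91\right) \left(- \frac{1}{10}\right) = \frac{91}{10} \approx 9.1$)
$P = \frac{91}{10} \approx 9.1$
$F \left(-13\right) P = 41 \left(-13\right) \frac{91}{10} = \left(-533\right) \frac{91}{10} = - \frac{48503}{10}$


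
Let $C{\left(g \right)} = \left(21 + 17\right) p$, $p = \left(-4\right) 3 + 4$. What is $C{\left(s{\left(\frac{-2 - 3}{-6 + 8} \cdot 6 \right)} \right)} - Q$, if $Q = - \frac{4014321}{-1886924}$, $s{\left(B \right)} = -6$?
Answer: $- \frac{577639217}{1886924} \approx -306.13$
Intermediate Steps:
$p = -8$ ($p = -12 + 4 = -8$)
$Q = \frac{4014321}{1886924}$ ($Q = \left(-4014321\right) \left(- \frac{1}{1886924}\right) = \frac{4014321}{1886924} \approx 2.1274$)
$C{\left(g \right)} = -304$ ($C{\left(g \right)} = \left(21 + 17\right) \left(-8\right) = 38 \left(-8\right) = -304$)
$C{\left(s{\left(\frac{-2 - 3}{-6 + 8} \cdot 6 \right)} \right)} - Q = -304 - \frac{4014321}{1886924} = - \frac{577639217}{1886924}$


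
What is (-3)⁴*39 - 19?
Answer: 3140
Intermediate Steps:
(-3)⁴*39 - 19 = 81*39 - 19 = 3159 - 19 = 3140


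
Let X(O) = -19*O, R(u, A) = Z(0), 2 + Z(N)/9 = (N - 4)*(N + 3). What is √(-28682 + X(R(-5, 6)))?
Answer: 4*I*√1643 ≈ 162.14*I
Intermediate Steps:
Z(N) = -18 + 9*(-4 + N)*(3 + N) (Z(N) = -18 + 9*((N - 4)*(N + 3)) = -18 + 9*((-4 + N)*(3 + N)) = -18 + 9*(-4 + N)*(3 + N))
R(u, A) = -126 (R(u, A) = -126 - 9*0 + 9*0² = -126 + 0 + 9*0 = -126 + 0 + 0 = -126)
√(-28682 + X(R(-5, 6))) = √(-28682 - 19*(-126)) = √(-28682 + 2394) = √(-26288) = 4*I*√1643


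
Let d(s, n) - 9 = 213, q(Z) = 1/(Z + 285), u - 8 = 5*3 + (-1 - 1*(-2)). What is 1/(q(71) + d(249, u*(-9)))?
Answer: 356/79033 ≈ 0.0045044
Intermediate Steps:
u = 24 (u = 8 + (5*3 + (-1 - 1*(-2))) = 8 + (15 + (-1 + 2)) = 8 + (15 + 1) = 8 + 16 = 24)
q(Z) = 1/(285 + Z)
d(s, n) = 222 (d(s, n) = 9 + 213 = 222)
1/(q(71) + d(249, u*(-9))) = 1/(1/(285 + 71) + 222) = 1/(1/356 + 222) = 1/(79033/356) = 356/79033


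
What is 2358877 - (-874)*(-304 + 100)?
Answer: 2180581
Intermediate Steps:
2358877 - (-874)*(-304 + 100) = 2358877 - (-874)*(-204) = 2358877 - 1*178296 = 2358877 - 178296 = 2180581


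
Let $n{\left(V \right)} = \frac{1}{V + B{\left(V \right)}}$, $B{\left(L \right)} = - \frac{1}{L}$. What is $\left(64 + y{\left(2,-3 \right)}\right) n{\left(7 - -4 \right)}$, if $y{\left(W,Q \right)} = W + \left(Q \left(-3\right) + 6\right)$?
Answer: $\frac{297}{40} \approx 7.425$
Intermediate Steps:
$n{\left(V \right)} = \frac{1}{V - \frac{1}{V}}$
$y{\left(W,Q \right)} = 6 + W - 3 Q$ ($y{\left(W,Q \right)} = W - \left(-6 + 3 Q\right) = 6 + W - 3 Q$)
$\left(64 + y{\left(2,-3 \right)}\right) n{\left(7 - -4 \right)} = \left(64 + \left(6 + 2 - -9\right)\right) \frac{7 - -4}{-1 + \left(7 - -4\right)^{2}} = \left(64 + \left(6 + 2 + 9\right)\right) \frac{7 + 4}{-1 + \left(7 + 4\right)^{2}} = \left(64 + 17\right) \frac{11}{-1 + 11^{2}} = 81 \frac{11}{-1 + 121} = 81 \cdot \frac{11}{120} = \frac{297}{40}$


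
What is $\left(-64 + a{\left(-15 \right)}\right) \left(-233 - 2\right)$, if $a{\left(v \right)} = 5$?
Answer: $13865$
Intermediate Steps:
$\left(-64 + a{\left(-15 \right)}\right) \left(-233 - 2\right) = \left(-64 + 5\right) \left(-233 - 2\right) = - 59 \left(-233 - 2\right) = \left(-59\right) \left(-235\right) = 13865$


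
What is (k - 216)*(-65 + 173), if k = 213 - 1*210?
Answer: -23004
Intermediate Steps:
k = 3 (k = 213 - 210 = 3)
(k - 216)*(-65 + 173) = (3 - 216)*(-65 + 173) = -213*108 = -23004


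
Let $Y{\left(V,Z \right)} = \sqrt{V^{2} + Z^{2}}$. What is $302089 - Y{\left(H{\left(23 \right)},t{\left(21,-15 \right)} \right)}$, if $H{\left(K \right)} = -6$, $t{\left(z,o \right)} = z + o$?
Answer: $302089 - 6 \sqrt{2} \approx 3.0208 \cdot 10^{5}$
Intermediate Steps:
$t{\left(z,o \right)} = o + z$
$302089 - Y{\left(H{\left(23 \right)},t{\left(21,-15 \right)} \right)} = 302089 - \sqrt{\left(-6\right)^{2} + \left(-15 + 21\right)^{2}} = 302089 - \sqrt{36 + 6^{2}} = 302089 - \sqrt{36 + 36} = 302089 - \sqrt{72} = 302089 - 6 \sqrt{2}$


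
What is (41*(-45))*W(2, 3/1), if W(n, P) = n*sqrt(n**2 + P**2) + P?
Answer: -5535 - 3690*sqrt(13) ≈ -18840.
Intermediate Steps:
W(n, P) = P + n*sqrt(P**2 + n**2) (W(n, P) = n*sqrt(P**2 + n**2) + P = P + n*sqrt(P**2 + n**2))
(41*(-45))*W(2, 3/1) = (41*(-45))*(3/1 + 2*sqrt((3/1)**2 + 2**2)) = -1845*(3*1 + 2*sqrt((3*1)**2 + 4)) = -1845*(3 + 2*sqrt(3**2 + 4)) = -1845*(3 + 2*sqrt(9 + 4)) = -1845*(3 + 2*sqrt(13)) = -5535 - 3690*sqrt(13)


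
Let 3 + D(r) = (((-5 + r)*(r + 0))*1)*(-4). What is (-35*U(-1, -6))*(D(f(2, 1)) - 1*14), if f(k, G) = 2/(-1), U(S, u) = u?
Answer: -15330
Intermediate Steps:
f(k, G) = -2 (f(k, G) = 2*(-1) = -2)
D(r) = -3 - 4*r*(-5 + r) (D(r) = -3 + (((-5 + r)*(r + 0))*1)*(-4) = -3 + (((-5 + r)*r)*1)*(-4) = -3 + ((r*(-5 + r))*1)*(-4) = -3 + (r*(-5 + r))*(-4) = -3 - 4*r*(-5 + r))
(-35*U(-1, -6))*(D(f(2, 1)) - 1*14) = (-35*(-6))*((-3 - 4*(-2)**2 + 20*(-2)) - 1*14) = 210*((-3 - 4*4 - 40) - 14) = 210*((-3 - 16 - 40) - 14) = 210*(-59 - 14) = 210*(-73) = -15330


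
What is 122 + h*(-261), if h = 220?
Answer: -57298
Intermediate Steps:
122 + h*(-261) = 122 + 220*(-261) = 122 - 57420 = -57298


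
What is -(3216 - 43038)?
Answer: 39822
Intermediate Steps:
-(3216 - 43038) = -1*(-39822) = 39822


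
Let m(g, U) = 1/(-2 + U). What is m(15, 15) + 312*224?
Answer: 908545/13 ≈ 69888.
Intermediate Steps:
m(15, 15) + 312*224 = 1/(-2 + 15) + 312*224 = 1/13 + 69888 = 908545/13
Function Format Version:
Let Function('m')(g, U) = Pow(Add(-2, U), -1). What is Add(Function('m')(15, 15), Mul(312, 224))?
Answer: Rational(908545, 13) ≈ 69888.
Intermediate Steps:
Add(Function('m')(15, 15), Mul(312, 224)) = Add(Pow(Add(-2, 15), -1), Mul(312, 224)) = Add(Pow(13, -1), 69888) = Add(Rational(1, 13), 69888) = Rational(908545, 13)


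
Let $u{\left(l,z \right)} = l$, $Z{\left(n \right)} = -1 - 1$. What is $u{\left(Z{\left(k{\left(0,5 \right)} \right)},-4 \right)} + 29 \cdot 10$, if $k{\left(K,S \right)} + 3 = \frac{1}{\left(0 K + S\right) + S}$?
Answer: $288$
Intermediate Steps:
$k{\left(K,S \right)} = -3 + \frac{1}{2 S}$ ($k{\left(K,S \right)} = -3 + \frac{1}{\left(0 K + S\right) + S} = -3 + \frac{1}{\left(0 + S\right) + S} = -3 + \frac{1}{S + S} = -3 + \frac{1}{2 S}$)
$Z{\left(n \right)} = -2$ ($Z{\left(n \right)} = -1 - 1 = -2$)
$u{\left(Z{\left(k{\left(0,5 \right)} \right)},-4 \right)} + 29 \cdot 10 = -2 + 29 \cdot 10 = -2 + 290 = 288$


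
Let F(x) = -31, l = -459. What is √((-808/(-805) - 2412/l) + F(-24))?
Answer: I*√41701903635/41055 ≈ 4.9741*I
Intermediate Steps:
√((-808/(-805) - 2412/l) + F(-24)) = √((-808/(-805) - 2412/(-459)) - 31) = √((-808*(-1/805) - 2412*(-1/459)) - 31) = √((808/805 + 268/51) - 31) = √(256948/41055 - 31) = √(-1015757/41055) = I*√41701903635/41055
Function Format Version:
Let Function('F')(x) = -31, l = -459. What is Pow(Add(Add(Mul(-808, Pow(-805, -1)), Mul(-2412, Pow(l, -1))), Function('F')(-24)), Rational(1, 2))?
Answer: Mul(Rational(1, 41055), I, Pow(41701903635, Rational(1, 2))) ≈ Mul(4.9741, I)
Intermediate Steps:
Pow(Add(Add(Mul(-808, Pow(-805, -1)), Mul(-2412, Pow(l, -1))), Function('F')(-24)), Rational(1, 2)) = Pow(Add(Add(Mul(-808, Pow(-805, -1)), Mul(-2412, Pow(-459, -1))), -31), Rational(1, 2)) = Pow(Add(Add(Mul(-808, Rational(-1, 805)), Mul(-2412, Rational(-1, 459))), -31), Rational(1, 2)) = Pow(Add(Add(Rational(808, 805), Rational(268, 51)), -31), Rational(1, 2)) = Pow(Add(Rational(256948, 41055), -31), Rational(1, 2)) = Pow(Rational(-1015757, 41055), Rational(1, 2)) = Mul(Rational(1, 41055), I, Pow(41701903635, Rational(1, 2)))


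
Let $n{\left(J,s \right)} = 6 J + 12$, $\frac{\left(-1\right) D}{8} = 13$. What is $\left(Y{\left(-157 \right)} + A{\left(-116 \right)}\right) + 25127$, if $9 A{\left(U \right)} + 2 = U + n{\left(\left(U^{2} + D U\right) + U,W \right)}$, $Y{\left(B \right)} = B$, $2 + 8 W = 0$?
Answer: $\frac{377048}{9} \approx 41894.0$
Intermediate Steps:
$D = -104$ ($D = \left(-8\right) 13 = -104$)
$W = - \frac{1}{4}$ ($W = - \frac{1}{4} + \frac{1}{8} \cdot 0 = - \frac{1}{4} + 0 = - \frac{1}{4} \approx -0.25$)
$n{\left(J,s \right)} = 12 + 6 J$
$A{\left(U \right)} = \frac{10}{9} - \frac{617 U}{9} + \frac{2 U^{2}}{3}$ ($A{\left(U \right)} = - \frac{2}{9} + \frac{U + \left(12 + 6 \left(\left(U^{2} - 104 U\right) + U\right)\right)}{9} = - \frac{2}{9} + \frac{U + \left(12 + 6 \left(U^{2} - 103 U\right)\right)}{9} = - \frac{2}{9} + \frac{U + \left(12 + \left(- 618 U + 6 U^{2}\right)\right)}{9} = - \frac{2}{9} + \frac{U + \left(12 - 618 U + 6 U^{2}\right)}{9} = - \frac{2}{9} + \frac{12 - 617 U + 6 U^{2}}{9} = - \frac{2}{9} + \left(\frac{4}{3} - \frac{617 U}{9} + \frac{2 U^{2}}{3}\right) = \frac{10}{9} - \frac{617 U}{9} + \frac{2 U^{2}}{3}$)
$\left(Y{\left(-157 \right)} + A{\left(-116 \right)}\right) + 25127 = \left(-157 + \left(\frac{10}{9} + \frac{1}{9} \left(-116\right) + \frac{2}{3} \left(-116\right) \left(-103 - 116\right)\right)\right) + 25127 = \left(-157 + \left(\frac{10}{9} - \frac{116}{9} + \frac{2}{3} \left(-116\right) \left(-219\right)\right)\right) + 25127 = \left(-157 + \left(\frac{10}{9} - \frac{116}{9} + 16936\right)\right) + 25127 = \left(-157 + \frac{152318}{9}\right) + 25127 = \frac{150905}{9} + 25127 = \frac{377048}{9}$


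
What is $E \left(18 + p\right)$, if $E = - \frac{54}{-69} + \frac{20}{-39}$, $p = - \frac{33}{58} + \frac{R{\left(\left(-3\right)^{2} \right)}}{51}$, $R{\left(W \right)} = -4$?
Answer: $\frac{6210809}{1326663} \approx 4.6815$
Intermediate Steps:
$p = - \frac{1915}{2958}$ ($p = - \frac{33}{58} - \frac{4}{51} = - \frac{1915}{2958} \approx -0.6474$)
$E = \frac{242}{897}$ ($E = \left(-54\right) \left(- \frac{1}{69}\right) + 20 \left(- \frac{1}{39}\right) = \frac{18}{23} - \frac{20}{39} = \frac{242}{897} \approx 0.26979$)
$E \left(18 + p\right) = \frac{242 \left(18 - \frac{1915}{2958}\right)}{897} = \frac{242}{897} \cdot \frac{51329}{2958} = \frac{6210809}{1326663}$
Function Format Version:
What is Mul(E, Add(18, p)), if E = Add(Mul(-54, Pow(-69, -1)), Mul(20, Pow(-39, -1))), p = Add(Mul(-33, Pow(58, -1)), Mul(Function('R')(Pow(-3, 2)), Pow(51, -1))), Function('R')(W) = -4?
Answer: Rational(6210809, 1326663) ≈ 4.6815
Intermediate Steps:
p = Rational(-1915, 2958) (p = Add(Mul(-33, Pow(58, -1)), Mul(-4, Pow(51, -1))) = Add(Mul(-33, Rational(1, 58)), Mul(-4, Rational(1, 51))) = Add(Rational(-33, 58), Rational(-4, 51)) = Rational(-1915, 2958) ≈ -0.64740)
E = Rational(242, 897) (E = Add(Mul(-54, Rational(-1, 69)), Mul(20, Rational(-1, 39))) = Add(Rational(18, 23), Rational(-20, 39)) = Rational(242, 897) ≈ 0.26979)
Mul(E, Add(18, p)) = Mul(Rational(242, 897), Add(18, Rational(-1915, 2958))) = Mul(Rational(242, 897), Rational(51329, 2958)) = Rational(6210809, 1326663)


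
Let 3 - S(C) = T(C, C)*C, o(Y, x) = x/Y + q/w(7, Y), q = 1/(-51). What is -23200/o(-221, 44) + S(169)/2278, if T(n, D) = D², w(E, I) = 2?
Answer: 34370772169/315503 ≈ 1.0894e+5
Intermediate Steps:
q = -1/51 ≈ -0.019608
o(Y, x) = -1/102 + x/Y (o(Y, x) = x/Y - 1/51/2 = x/Y - 1/51*½ = x/Y - 1/102 = -1/102 + x/Y)
S(C) = 3 - C³ (S(C) = 3 - C²*C = 3 - C³)
-23200/o(-221, 44) + S(169)/2278 = -23200*(-221/(44 - 1/102*(-221))) + (3 - 1*169³)/2278 = -23200*(-221/(44 + 13/6)) + (3 - 1*4826809)*(1/2278) = -23200/((-1/221*277/6)) + (3 - 4826809)*(1/2278) = -23200/(-277/1326) - 4826806*1/2278 = -23200*(-1326/277) - 2413403/1139 = 30763200/277 - 2413403/1139 = 34370772169/315503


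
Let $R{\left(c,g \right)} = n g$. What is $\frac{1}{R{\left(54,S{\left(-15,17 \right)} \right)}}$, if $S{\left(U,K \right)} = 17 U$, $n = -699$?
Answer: $\frac{1}{178245} \approx 5.6103 \cdot 10^{-6}$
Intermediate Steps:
$R{\left(c,g \right)} = - 699 g$
$\frac{1}{R{\left(54,S{\left(-15,17 \right)} \right)}} = \frac{1}{\left(-699\right) 17 \left(-15\right)} = \frac{1}{\left(-699\right) \left(-255\right)} = \frac{1}{178245}$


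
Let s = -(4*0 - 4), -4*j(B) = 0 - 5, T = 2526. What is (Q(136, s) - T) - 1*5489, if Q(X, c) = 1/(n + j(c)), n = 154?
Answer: -4977311/621 ≈ -8015.0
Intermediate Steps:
j(B) = 5/4 (j(B) = -(0 - 5)/4 = -¼*(-5) = 5/4)
s = 4 (s = -(0 - 4) = -1*(-4) = 4)
Q(X, c) = 4/621 (Q(X, c) = 1/(154 + 5/4) = 1/(621/4) = 4/621)
(Q(136, s) - T) - 1*5489 = (4/621 - 1*2526) - 1*5489 = (4/621 - 2526) - 5489 = -1568642/621 - 5489 = -4977311/621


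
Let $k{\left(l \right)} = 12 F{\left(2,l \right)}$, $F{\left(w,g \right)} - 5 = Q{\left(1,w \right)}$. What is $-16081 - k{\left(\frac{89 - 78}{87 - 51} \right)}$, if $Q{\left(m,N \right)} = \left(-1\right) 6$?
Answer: $-16069$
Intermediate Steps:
$Q{\left(m,N \right)} = -6$
$F{\left(w,g \right)} = -1$ ($F{\left(w,g \right)} = 5 - 6 = -1$)
$k{\left(l \right)} = -12$ ($k{\left(l \right)} = 12 \left(-1\right) = -12$)
$-16081 - k{\left(\frac{89 - 78}{87 - 51} \right)} = -16081 - -12 = -16081 + 12 = -16069$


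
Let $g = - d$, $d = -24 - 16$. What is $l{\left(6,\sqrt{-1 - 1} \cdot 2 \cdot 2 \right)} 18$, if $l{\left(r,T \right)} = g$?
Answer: $720$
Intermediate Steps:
$d = -40$
$g = 40$ ($g = \left(-1\right) \left(-40\right) = 40$)
$l{\left(r,T \right)} = 40$
$l{\left(6,\sqrt{-1 - 1} \cdot 2 \cdot 2 \right)} 18 = 40 \cdot 18 = 720$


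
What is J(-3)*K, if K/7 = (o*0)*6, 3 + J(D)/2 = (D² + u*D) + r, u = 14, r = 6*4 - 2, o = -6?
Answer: 0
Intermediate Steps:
r = 22 (r = 24 - 2 = 22)
J(D) = 38 + 2*D² + 28*D (J(D) = -6 + 2*((D² + 14*D) + 22) = -6 + 2*(22 + D² + 14*D) = -6 + (44 + 2*D² + 28*D) = 38 + 2*D² + 28*D)
K = 0 (K = 7*(-6*0*6) = 7*(0*6) = 7*0 = 0)
J(-3)*K = (38 + 2*(-3)² + 28*(-3))*0 = (38 + 2*9 - 84)*0 = (38 + 18 - 84)*0 = -28*0 = 0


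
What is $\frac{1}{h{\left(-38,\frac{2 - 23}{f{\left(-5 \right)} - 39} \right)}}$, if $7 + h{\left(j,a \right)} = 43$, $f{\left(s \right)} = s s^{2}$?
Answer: $\frac{1}{36} \approx 0.027778$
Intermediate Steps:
$f{\left(s \right)} = s^{3}$
$h{\left(j,a \right)} = 36$ ($h{\left(j,a \right)} = -7 + 43 = 36$)
$\frac{1}{h{\left(-38,\frac{2 - 23}{f{\left(-5 \right)} - 39} \right)}} = \frac{1}{36}$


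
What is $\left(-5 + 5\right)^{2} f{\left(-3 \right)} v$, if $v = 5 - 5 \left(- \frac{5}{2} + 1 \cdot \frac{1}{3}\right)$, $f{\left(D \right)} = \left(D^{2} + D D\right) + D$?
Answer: $0$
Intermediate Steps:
$f{\left(D \right)} = D + 2 D^{2}$ ($f{\left(D \right)} = \left(D^{2} + D^{2}\right) + D = 2 D^{2} + D = D + 2 D^{2}$)
$v = \frac{95}{6}$ ($v = 5 - 5 \left(\left(-5\right) \frac{1}{2} + 1 \cdot \frac{1}{3}\right) = 5 - 5 \left(- \frac{5}{2} + \frac{1}{3}\right) = 5 - - \frac{65}{6} = 5 + \frac{65}{6} = \frac{95}{6} \approx 15.833$)
$\left(-5 + 5\right)^{2} f{\left(-3 \right)} v = \left(-5 + 5\right)^{2} \left(- 3 \left(1 + 2 \left(-3\right)\right)\right) \frac{95}{6} = 0^{2} \left(- 3 \left(1 - 6\right)\right) \frac{95}{6} = 0 \left(\left(-3\right) \left(-5\right)\right) \frac{95}{6} = 0 \cdot 15 \cdot \frac{95}{6} = 0 \cdot \frac{95}{6} = 0$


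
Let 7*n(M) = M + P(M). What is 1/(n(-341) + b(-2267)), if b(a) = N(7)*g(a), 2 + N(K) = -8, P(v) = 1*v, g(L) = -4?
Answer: -7/402 ≈ -0.017413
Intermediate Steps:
P(v) = v
N(K) = -10 (N(K) = -2 - 8 = -10)
n(M) = 2*M/7 (n(M) = (M + M)/7 = (2*M)/7 = 2*M/7)
b(a) = 40 (b(a) = -10*(-4) = 40)
1/(n(-341) + b(-2267)) = 1/((2/7)*(-341) + 40) = 1/(-682/7 + 40) = 1/(-402/7) = -7/402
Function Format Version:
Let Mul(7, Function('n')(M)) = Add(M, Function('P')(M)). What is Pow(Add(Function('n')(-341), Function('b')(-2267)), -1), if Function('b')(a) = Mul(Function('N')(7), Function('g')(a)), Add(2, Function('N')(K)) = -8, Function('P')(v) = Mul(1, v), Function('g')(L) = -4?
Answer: Rational(-7, 402) ≈ -0.017413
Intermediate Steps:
Function('P')(v) = v
Function('N')(K) = -10 (Function('N')(K) = Add(-2, -8) = -10)
Function('n')(M) = Mul(Rational(2, 7), M) (Function('n')(M) = Mul(Rational(1, 7), Add(M, M)) = Mul(Rational(1, 7), Mul(2, M)) = Mul(Rational(2, 7), M))
Function('b')(a) = 40 (Function('b')(a) = Mul(-10, -4) = 40)
Pow(Add(Function('n')(-341), Function('b')(-2267)), -1) = Pow(Add(Mul(Rational(2, 7), -341), 40), -1) = Pow(Add(Rational(-682, 7), 40), -1) = Pow(Rational(-402, 7), -1) = Rational(-7, 402)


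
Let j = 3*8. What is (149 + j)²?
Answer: 29929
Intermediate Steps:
j = 24
(149 + j)² = (149 + 24)² = 173² = 29929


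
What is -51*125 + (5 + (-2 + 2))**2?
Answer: -6350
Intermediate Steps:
-51*125 + (5 + (-2 + 2))**2 = -6375 + (5 + 0)**2 = -6375 + 5**2 = -6375 + 25 = -6350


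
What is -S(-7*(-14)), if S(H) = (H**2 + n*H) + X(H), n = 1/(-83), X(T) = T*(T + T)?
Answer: -2391298/83 ≈ -28811.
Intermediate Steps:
X(T) = 2*T**2 (X(T) = T*(2*T) = 2*T**2)
n = -1/83 ≈ -0.012048
S(H) = 3*H**2 - H/83 (S(H) = (H**2 - H/83) + 2*H**2 = 3*H**2 - H/83)
-S(-7*(-14)) = -(-7*(-14))*(-1 + 249*(-7*(-14)))/83 = -98*(-1 + 249*98)/83 = -98*(-1 + 24402)/83 = -98*24401/83 = -1*2391298/83 = -2391298/83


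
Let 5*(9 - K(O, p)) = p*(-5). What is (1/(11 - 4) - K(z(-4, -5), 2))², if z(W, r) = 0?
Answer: 5776/49 ≈ 117.88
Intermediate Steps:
K(O, p) = 9 + p (K(O, p) = 9 - p*(-5)/5 = 9 - (-1)*p = 9 + p)
(1/(11 - 4) - K(z(-4, -5), 2))² = (1/(11 - 4) - (9 + 2))² = (1/7 - 1*11)² = (⅐ - 11)² = (-76/7)² = 5776/49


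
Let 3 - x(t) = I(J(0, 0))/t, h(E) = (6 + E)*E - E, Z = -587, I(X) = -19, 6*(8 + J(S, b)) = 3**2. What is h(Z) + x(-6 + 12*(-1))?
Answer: 6149447/18 ≈ 3.4164e+5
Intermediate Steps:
J(S, b) = -13/2 (J(S, b) = -8 + (1/6)*3**2 = -8 + (1/6)*9 = -8 + 3/2 = -13/2)
h(E) = -E + E*(6 + E) (h(E) = E*(6 + E) - E = -E + E*(6 + E))
x(t) = 3 + 19/t (x(t) = 3 - (-19)/t = 3 + 19/t)
h(Z) + x(-6 + 12*(-1)) = -587*(5 - 587) + (3 + 19/(-6 + 12*(-1))) = -587*(-582) + (3 + 19/(-6 - 12)) = 341634 + (3 + 19/(-18)) = 341634 + (3 + 19*(-1/18)) = 341634 + (3 - 19/18) = 341634 + 35/18 = 6149447/18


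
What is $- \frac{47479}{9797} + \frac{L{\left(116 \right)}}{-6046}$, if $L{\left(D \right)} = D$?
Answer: $- \frac{144097243}{29616331} \approx -4.8655$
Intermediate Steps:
$- \frac{47479}{9797} + \frac{L{\left(116 \right)}}{-6046} = - \frac{47479}{9797} + \frac{116}{-6046} = \left(-47479\right) \frac{1}{9797} + 116 \left(- \frac{1}{6046}\right) = - \frac{47479}{9797} - \frac{58}{3023} = - \frac{144097243}{29616331}$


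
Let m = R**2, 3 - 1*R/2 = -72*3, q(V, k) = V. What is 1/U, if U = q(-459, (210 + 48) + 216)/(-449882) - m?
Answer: -449882/86307161949 ≈ -5.2126e-6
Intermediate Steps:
R = 438 (R = 6 - (-48)*3*3 = 6 - (-48)*9 = 6 - 2*(-216) = 6 + 432 = 438)
m = 191844 (m = 438**2 = 191844)
U = -86307161949/449882 (U = -459/(-449882) - 1*191844 = -459*(-1/449882) - 191844 = 459/449882 - 191844 = -86307161949/449882 ≈ -1.9184e+5)
1/U = 1/(-86307161949/449882) = -449882/86307161949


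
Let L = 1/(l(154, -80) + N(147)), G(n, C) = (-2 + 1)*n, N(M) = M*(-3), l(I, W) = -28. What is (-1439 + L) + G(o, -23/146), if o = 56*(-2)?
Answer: -622364/469 ≈ -1327.0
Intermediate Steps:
N(M) = -3*M
o = -112
G(n, C) = -n
L = -1/469 (L = 1/(-28 - 3*147) = 1/(-28 - 441) = 1/(-469) = -1/469 ≈ -0.0021322)
(-1439 + L) + G(o, -23/146) = (-1439 - 1/469) - 1*(-112) = -674892/469 + 112 = -622364/469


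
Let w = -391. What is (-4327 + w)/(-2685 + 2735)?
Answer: -2359/25 ≈ -94.360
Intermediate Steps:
(-4327 + w)/(-2685 + 2735) = (-4327 - 391)/(-2685 + 2735) = -4718/50 = -4718*1/50 = -2359/25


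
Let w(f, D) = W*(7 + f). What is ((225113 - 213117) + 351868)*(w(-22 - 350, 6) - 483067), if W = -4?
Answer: -175239449448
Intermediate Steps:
w(f, D) = -28 - 4*f (w(f, D) = -4*(7 + f) = -28 - 4*f)
((225113 - 213117) + 351868)*(w(-22 - 350, 6) - 483067) = ((225113 - 213117) + 351868)*((-28 - 4*(-22 - 350)) - 483067) = (11996 + 351868)*((-28 - 4*(-372)) - 483067) = 363864*((-28 + 1488) - 483067) = 363864*(1460 - 483067) = 363864*(-481607) = -175239449448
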